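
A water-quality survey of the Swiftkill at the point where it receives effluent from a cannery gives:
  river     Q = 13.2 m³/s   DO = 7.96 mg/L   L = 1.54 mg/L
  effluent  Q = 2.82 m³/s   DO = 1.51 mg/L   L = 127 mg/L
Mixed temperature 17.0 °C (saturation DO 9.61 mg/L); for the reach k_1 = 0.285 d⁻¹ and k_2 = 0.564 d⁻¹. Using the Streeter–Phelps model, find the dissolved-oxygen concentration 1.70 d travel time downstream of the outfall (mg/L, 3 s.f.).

Mixed DO = (13.2×7.96 + 2.82×1.51)/(13.2+2.82) = 109.3/16.02 = 6.825 mg/L.
Mixed L₀ = (13.2×1.54 + 2.82×127)/(16.02) = 378.5/16.02 = 23.62 mg/L.
Initial deficit D₀ = C_s − DO₀ = 9.61 − 6.825 = 2.785 mg/L.
D(1.70) = [0.285×23.62/(0.564−0.285)](e^(−0.285×1.70) − e^(−0.564×1.70)) + 2.785 e^(−0.564×1.70)
= 24.13 × (0.6160 − 0.3834) + 2.785 × 0.3834 = 6.682 mg/L.
DO = 9.61 − 6.682 = 2.928 mg/L.

DO ≈ 2.93 mg/L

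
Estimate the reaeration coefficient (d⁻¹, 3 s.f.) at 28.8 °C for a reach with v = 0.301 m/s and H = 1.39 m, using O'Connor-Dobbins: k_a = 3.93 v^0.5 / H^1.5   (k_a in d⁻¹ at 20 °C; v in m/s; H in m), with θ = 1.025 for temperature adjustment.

k_a(20) = 3.93 × 0.301^0.5 / 1.39^1.5 = 3.93 × 0.5486 / 1.639 = 1.316 d⁻¹.
k_a(28.8) = 1.316 × 1.025^(28.8−20) = 1.316 × 1.243 = 1.635 d⁻¹.

k_a ≈ 1.64 d⁻¹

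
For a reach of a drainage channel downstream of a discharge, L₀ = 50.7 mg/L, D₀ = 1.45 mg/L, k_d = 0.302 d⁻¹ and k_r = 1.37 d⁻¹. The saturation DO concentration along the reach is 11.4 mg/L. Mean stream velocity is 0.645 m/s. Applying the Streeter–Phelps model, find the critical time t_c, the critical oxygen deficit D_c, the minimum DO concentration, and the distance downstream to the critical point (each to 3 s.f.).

t_c ≈ 1.32 d; D_c ≈ 7.51 mg/L; min DO ≈ 3.89 mg/L; x_c ≈ 73.3 km

With k_r/k_d = 4.536 and 1 − D₀(k_r−k_d)/(k_d L₀) = 0.8989,
t_c = ln(4.536 × 0.8989) / (1.37 − 0.302) = ln(4.078) / 1.068 = 1.406/1.068 = 1.316 d.
L(t_c) = L₀ e^(−k_d t_c) = 50.7 × 0.6720 = 34.07 mg/L, and at the critical point k_r D_c = k_d L, so D_c = (0.302/1.37) × 34.07 = 7.511 mg/L.
Minimum DO = C_s − D_c = 11.4 − 7.511 = 3.889 mg/L.
x_c = v t_c = 0.645 m/s × 1.316 d × 86400 s/d = 73340 m ≈ 73.3 km.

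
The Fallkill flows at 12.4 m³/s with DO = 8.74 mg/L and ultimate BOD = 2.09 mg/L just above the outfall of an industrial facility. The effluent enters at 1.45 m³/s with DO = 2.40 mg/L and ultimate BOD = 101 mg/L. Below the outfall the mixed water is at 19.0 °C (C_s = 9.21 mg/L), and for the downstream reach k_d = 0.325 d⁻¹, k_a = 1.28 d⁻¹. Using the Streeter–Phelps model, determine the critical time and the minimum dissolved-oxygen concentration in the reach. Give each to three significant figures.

Mixed DO = (12.4×8.74 + 1.45×2.40)/(12.4+1.45) = 111.9/13.85 = 8.076 mg/L.
Mixed L₀ = (12.4×2.09 + 1.45×101)/(13.85) = 172.4/13.85 = 12.45 mg/L.
Initial deficit D₀ = C_s − DO₀ = 9.21 − 8.076 = 1.134 mg/L.
t_c = (1/0.9550) ln[(1.28/0.325)(1 − 1.134×0.9550/(0.325×12.45))] = 1.047 × ln(2.884) = 1.109 d.
D_c = (0.325/1.28) × 12.45 × e^(−0.325×1.109) = 0.2539 × 12.45 × 0.6973 = 2.204 mg/L.
Minimum DO = 9.21 − 2.204 = 7.006 mg/L.

t_c ≈ 1.11 d; minimum DO ≈ 7.01 mg/L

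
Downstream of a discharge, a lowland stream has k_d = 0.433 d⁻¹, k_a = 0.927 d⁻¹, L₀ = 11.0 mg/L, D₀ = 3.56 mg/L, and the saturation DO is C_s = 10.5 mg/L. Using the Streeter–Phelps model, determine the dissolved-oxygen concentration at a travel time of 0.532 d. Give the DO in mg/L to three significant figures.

DO ≈ 6.56 mg/L

k_d L₀/(k_a−k_d) = 0.433×11.0/(0.927−0.433) = 4.763/0.4940 = 9.642 mg/L.
e^(−k_d t) = e^(−0.433×0.5320) = 0.7943; e^(−k_a t) = e^(−0.927×0.5320) = 0.6107.
D = 9.642 × (0.7943 − 0.6107) + 3.56 × 0.6107 = 1.770 + 2.174 = 3.944 mg/L.
DO = C_s − D = 10.5 − 3.944 = 6.556 mg/L.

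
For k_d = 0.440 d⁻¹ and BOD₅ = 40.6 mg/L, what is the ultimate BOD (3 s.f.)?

L₀ ≈ 45.7 mg/L

BOD₅ = L₀(1 − e^(−5k_d)) ⇒ L₀ = BOD₅ / (1 − e^(−5×0.440))
= 40.6 / (1 − 0.1108) = 40.6 / 0.8892 = 45.66 mg/L.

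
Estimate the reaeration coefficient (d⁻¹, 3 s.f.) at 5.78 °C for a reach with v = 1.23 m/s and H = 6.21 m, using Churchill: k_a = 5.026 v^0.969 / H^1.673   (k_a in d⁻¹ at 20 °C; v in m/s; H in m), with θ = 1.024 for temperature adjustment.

k_a ≈ 0.207 d⁻¹

k_a(20) = 5.026 × 1.23^0.969 / 6.21^1.673 = 5.026 × 1.222 / 21.22 = 0.2894 d⁻¹.
k_a(5.78) = 0.2894 × 1.024^(5.78−20) = 0.2894 × 0.7137 = 0.2066 d⁻¹.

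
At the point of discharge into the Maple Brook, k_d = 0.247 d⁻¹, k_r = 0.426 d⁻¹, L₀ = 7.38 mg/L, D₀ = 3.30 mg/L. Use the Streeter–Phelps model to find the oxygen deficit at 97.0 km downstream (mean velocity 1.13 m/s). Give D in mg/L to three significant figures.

Travel time t = x/v = 97.0 km / (1.13 m/s) = 97000 m / 1.13 m/s = 85840 s = 0.9935 d.
k_d L₀/(k_r−k_d) = 0.247×7.38/(0.426−0.247) = 1.823/0.1790 = 10.18 mg/L.
e^(−k_d t) = e^(−0.247×0.9935) = 0.7824; e^(−k_r t) = e^(−0.426×0.9935) = 0.6549.
D = 10.18 × (0.7824 − 0.6549) + 3.30 × 0.6549 = 1.298 + 2.161 = 3.459 mg/L.

D ≈ 3.46 mg/L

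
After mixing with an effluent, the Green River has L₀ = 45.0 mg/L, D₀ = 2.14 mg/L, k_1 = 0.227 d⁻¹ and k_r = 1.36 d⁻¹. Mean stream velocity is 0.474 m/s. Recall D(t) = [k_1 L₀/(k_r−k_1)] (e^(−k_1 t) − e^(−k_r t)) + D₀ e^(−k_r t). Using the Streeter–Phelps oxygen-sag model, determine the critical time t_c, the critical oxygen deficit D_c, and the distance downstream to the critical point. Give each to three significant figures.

t_c ≈ 1.34 d; D_c ≈ 5.54 mg/L; x_c ≈ 54.9 km

With k_r/k_1 = 5.991 and 1 − D₀(k_r−k_1)/(k_1 L₀) = 0.7626,
t_c = ln(5.991 × 0.7626) / (1.36 − 0.227) = ln(4.569) / 1.133 = 1.519/1.133 = 1.341 d.
L(t_c) = L₀ e^(−k_1 t_c) = 45.0 × 0.7376 = 33.19 mg/L, and at the critical point k_r D_c = k_1 L, so D_c = (0.227/1.36) × 33.19 = 5.540 mg/L.
x_c = v t_c = 0.474 m/s × 1.341 d × 86400 s/d = 54920 m ≈ 54.9 km.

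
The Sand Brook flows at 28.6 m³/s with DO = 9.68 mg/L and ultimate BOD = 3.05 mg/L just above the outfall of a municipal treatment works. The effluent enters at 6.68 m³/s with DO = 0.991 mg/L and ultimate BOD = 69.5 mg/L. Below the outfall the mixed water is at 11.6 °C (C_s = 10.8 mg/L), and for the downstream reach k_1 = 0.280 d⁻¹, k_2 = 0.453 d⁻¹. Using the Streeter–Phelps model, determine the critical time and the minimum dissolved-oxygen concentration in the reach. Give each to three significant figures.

t_c ≈ 2.11 d; minimum DO ≈ 5.45 mg/L

Mixed DO = (28.6×9.68 + 6.68×0.991)/(28.6+6.68) = 283.5/35.28 = 8.035 mg/L.
Mixed L₀ = (28.6×3.05 + 6.68×69.5)/(35.28) = 551.5/35.28 = 15.63 mg/L.
Initial deficit D₀ = C_s − DO₀ = 10.8 − 8.035 = 2.765 mg/L.
t_c = (1/0.1730) ln[(0.453/0.280)(1 − 2.765×0.1730/(0.280×15.63))] = 5.780 × ln(1.441) = 2.112 d.
D_c = (0.280/0.453) × 15.63 × e^(−0.280×2.112) = 0.6181 × 15.63 × 0.5536 = 5.349 mg/L.
Minimum DO = 10.8 − 5.349 = 5.451 mg/L.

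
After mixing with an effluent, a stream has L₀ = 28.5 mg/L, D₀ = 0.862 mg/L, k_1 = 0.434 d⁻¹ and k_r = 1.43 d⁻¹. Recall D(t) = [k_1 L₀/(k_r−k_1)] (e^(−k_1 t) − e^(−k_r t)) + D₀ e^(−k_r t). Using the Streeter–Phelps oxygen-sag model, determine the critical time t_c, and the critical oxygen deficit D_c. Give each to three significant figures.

t_c ≈ 1.12 d; D_c ≈ 5.31 mg/L

With k_r/k_1 = 3.295 and 1 − D₀(k_r−k_1)/(k_1 L₀) = 0.9306,
t_c = ln(3.295 × 0.9306) / (1.43 − 0.434) = ln(3.066) / 0.9960 = 1.120/0.9960 = 1.125 d.
D_c = (k_1/k_r) L₀ e^(−k_1 t_c) = (0.434/1.43) × 28.5 × e^(−0.434×1.125) = 0.3035 × 28.5 × 0.6137 = 5.308 mg/L.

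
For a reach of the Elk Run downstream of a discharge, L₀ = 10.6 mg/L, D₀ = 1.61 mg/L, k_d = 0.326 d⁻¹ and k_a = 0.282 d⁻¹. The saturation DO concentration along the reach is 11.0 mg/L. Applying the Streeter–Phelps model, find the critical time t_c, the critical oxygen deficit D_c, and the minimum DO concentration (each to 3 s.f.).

t_c = [1/(k_a−k_d)] ln[(k_a/k_d)(1 − D₀(k_a−k_d)/(k_d L₀))]
= [1/(0.282−0.326)] ln[(0.282/0.326)(1 − 1.61×-0.04400/(0.326×10.6))]
= (1/-0.04400) ln[0.8650 × 1.021] = -22.73 × ln(0.8828) = -22.73 × -0.1247 = 2.834 d.
L(t_c) = L₀ e^(−k_d t_c) = 10.6 × 0.3970 = 4.208 mg/L, and at the critical point k_a D_c = k_d L, so D_c = (0.326/0.282) × 4.208 = 4.864 mg/L.
Minimum DO = C_s − D_c = 11.0 − 4.864 = 6.136 mg/L.

t_c ≈ 2.83 d; D_c ≈ 4.86 mg/L; min DO ≈ 6.14 mg/L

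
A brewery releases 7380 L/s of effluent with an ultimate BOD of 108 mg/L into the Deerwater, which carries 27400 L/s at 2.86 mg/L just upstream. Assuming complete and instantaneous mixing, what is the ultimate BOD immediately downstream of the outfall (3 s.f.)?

25.2 mg/L

Flow-weighted mixing: C = (Q_r C_r + Q_w C_w)/(Q_r + Q_w)
= (27400×2.86 + 7380×108)/(27400 + 7380) = 875400/34780 = 25.17 mg/L.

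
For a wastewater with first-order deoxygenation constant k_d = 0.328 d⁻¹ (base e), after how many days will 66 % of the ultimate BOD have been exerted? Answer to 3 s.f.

y/L₀ = 1 − e^(−k_d t) = 0.66 ⇒ e^(−k_d t) = 0.340
t = −ln(0.340) / 0.328 = 1.079 / 0.328 = 3.289 d.

t ≈ 3.29 d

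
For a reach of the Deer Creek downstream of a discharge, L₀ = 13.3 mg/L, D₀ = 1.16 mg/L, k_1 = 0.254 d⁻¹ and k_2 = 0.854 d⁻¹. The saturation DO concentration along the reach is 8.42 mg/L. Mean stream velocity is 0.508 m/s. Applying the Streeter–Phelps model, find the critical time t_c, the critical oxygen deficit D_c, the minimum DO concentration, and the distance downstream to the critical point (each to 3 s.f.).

With k_2/k_1 = 3.362 and 1 − D₀(k_2−k_1)/(k_1 L₀) = 0.7940,
t_c = ln(3.362 × 0.7940) / (0.854 − 0.254) = ln(2.670) / 0.6000 = 0.9819/0.6000 = 1.636 d.
L(t_c) = L₀ e^(−k_1 t_c) = 13.3 × 0.6599 = 8.777 mg/L, and at the critical point k_2 D_c = k_1 L, so D_c = (0.254/0.854) × 8.777 = 2.610 mg/L.
Minimum DO = C_s − D_c = 8.42 − 2.610 = 5.810 mg/L.
x_c = v t_c = 0.508 m/s × 1.636 d × 86400 s/d = 71830 m ≈ 71.8 km.

t_c ≈ 1.64 d; D_c ≈ 2.61 mg/L; min DO ≈ 5.81 mg/L; x_c ≈ 71.8 km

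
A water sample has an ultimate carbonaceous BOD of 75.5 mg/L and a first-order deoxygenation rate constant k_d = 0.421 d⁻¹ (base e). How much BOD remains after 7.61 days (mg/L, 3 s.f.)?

L_t = L₀ e^(−k_d t) = 75.5 × e^(−0.421×7.61) = 75.5 × 0.04061 = 3.066 mg/L.

L ≈ 3.07 mg/L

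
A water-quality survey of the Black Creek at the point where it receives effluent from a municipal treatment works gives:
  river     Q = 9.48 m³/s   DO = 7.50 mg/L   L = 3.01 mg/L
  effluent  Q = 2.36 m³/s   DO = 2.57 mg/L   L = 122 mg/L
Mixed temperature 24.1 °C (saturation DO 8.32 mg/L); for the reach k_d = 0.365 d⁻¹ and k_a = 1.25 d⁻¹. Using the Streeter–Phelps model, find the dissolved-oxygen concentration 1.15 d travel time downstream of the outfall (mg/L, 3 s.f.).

DO ≈ 3.27 mg/L

Mixed DO = (9.48×7.50 + 2.36×2.57)/(9.48+2.36) = 77.17/11.84 = 6.517 mg/L.
Mixed L₀ = (9.48×3.01 + 2.36×122)/(11.84) = 316.5/11.84 = 26.73 mg/L.
Initial deficit D₀ = C_s − DO₀ = 8.32 − 6.517 = 1.803 mg/L.
D(1.15) = [0.365×26.73/(1.25−0.365)](e^(−0.365×1.15) − e^(−1.25×1.15)) + 1.803 e^(−1.25×1.15)
= 11.02 × (0.6572 − 0.2375) + 1.803 × 0.2375 = 5.055 mg/L.
DO = 8.32 − 5.055 = 3.265 mg/L.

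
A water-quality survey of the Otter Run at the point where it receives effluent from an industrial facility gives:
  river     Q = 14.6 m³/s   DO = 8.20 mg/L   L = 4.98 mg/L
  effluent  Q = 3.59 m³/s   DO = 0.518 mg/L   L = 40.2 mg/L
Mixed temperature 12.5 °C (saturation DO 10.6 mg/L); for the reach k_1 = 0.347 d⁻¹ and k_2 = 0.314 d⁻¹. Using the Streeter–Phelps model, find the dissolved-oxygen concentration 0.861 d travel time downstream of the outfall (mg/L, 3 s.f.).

DO ≈ 4.93 mg/L

Mixed DO = (14.6×8.20 + 3.59×0.518)/(14.6+3.59) = 121.6/18.19 = 6.684 mg/L.
Mixed L₀ = (14.6×4.98 + 3.59×40.2)/(18.19) = 217.0/18.19 = 11.93 mg/L.
Initial deficit D₀ = C_s − DO₀ = 10.6 − 6.684 = 3.916 mg/L.
D(0.861) = [0.347×11.93/(0.314−0.347)](e^(−0.347×0.861) − e^(−0.314×0.861)) + 3.916 e^(−0.314×0.861)
= -125.5 × (0.7417 − 0.7631) + 3.916 × 0.7631 = 5.670 mg/L.
DO = 10.6 − 5.670 = 4.930 mg/L.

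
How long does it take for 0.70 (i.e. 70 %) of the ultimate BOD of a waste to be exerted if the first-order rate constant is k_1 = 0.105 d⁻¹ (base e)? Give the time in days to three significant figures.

y/L₀ = 1 − e^(−k_1 t) = 0.70 ⇒ e^(−k_1 t) = 0.300
t = −ln(0.300) / 0.105 = 1.204 / 0.105 = 11.47 d.

t ≈ 11.5 d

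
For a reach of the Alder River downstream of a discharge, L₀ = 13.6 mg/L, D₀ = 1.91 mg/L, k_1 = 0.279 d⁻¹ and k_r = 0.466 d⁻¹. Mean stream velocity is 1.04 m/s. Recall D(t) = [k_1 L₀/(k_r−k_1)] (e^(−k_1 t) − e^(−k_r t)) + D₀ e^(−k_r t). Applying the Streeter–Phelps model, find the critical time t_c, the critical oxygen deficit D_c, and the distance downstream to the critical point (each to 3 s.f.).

With k_r/k_1 = 1.670 and 1 − D₀(k_r−k_1)/(k_1 L₀) = 0.9059,
t_c = ln(1.670 × 0.9059) / (0.466 − 0.279) = ln(1.513) / 0.1870 = 0.4141/0.1870 = 2.215 d.
D_c = (k_1/k_r) L₀ e^(−k_1 t_c) = (0.279/0.466) × 13.6 × e^(−0.279×2.215) = 0.5987 × 13.6 × 0.5391 = 4.390 mg/L.
x_c = v t_c = 1.04 m/s × 2.215 d × 86400 s/d = 199000 m ≈ 199 km.

t_c ≈ 2.21 d; D_c ≈ 4.39 mg/L; x_c ≈ 199 km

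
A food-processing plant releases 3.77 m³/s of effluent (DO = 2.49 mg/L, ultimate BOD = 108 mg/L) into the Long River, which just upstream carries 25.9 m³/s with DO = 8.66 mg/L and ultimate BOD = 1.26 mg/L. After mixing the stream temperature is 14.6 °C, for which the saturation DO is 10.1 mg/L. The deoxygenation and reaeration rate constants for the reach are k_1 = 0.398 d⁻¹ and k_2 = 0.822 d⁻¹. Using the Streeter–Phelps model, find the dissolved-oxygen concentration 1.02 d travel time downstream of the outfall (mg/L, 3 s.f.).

Mixed DO = (25.9×8.66 + 3.77×2.49)/(25.9+3.77) = 233.7/29.67 = 7.876 mg/L.
Mixed L₀ = (25.9×1.26 + 3.77×108)/(29.67) = 439.8/29.67 = 14.82 mg/L.
Initial deficit D₀ = C_s − DO₀ = 10.1 − 7.876 = 2.224 mg/L.
D(1.02) = [0.398×14.82/(0.822−0.398)](e^(−0.398×1.02) − e^(−0.822×1.02)) + 2.224 e^(−0.822×1.02)
= 13.91 × (0.6663 − 0.4324) + 2.224 × 0.4324 = 4.217 mg/L.
DO = 10.1 − 4.217 = 5.883 mg/L.

DO ≈ 5.88 mg/L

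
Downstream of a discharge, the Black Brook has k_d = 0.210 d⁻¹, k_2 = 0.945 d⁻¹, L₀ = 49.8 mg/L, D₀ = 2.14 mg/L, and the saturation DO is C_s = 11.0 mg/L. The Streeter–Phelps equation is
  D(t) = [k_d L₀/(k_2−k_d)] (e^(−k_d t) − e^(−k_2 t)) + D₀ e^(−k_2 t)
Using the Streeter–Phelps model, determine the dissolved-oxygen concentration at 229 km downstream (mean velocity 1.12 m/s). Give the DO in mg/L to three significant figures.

DO ≈ 3.64 mg/L

Travel time t = x/v = 229 km / (1.12 m/s) = 229000 m / 1.12 m/s = 204500 s = 2.366 d.
k_d L₀/(k_2−k_d) = 0.210×49.8/(0.945−0.210) = 10.46/0.7350 = 14.23 mg/L.
e^(−k_d t) = e^(−0.210×2.366) = 0.6084; e^(−k_2 t) = e^(−0.945×2.366) = 0.1069.
D = 14.23 × (0.6084 − 0.1069) + 2.14 × 0.1069 = 7.136 + 0.2287 = 7.365 mg/L.
DO = C_s − D = 11.0 − 7.365 = 3.635 mg/L.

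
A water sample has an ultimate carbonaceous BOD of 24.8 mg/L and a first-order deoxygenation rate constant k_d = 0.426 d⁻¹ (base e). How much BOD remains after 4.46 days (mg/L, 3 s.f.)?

L_t = L₀ e^(−k_d t) = 24.8 × e^(−0.426×4.46) = 24.8 × 0.1496 = 3.709 mg/L.

L ≈ 3.71 mg/L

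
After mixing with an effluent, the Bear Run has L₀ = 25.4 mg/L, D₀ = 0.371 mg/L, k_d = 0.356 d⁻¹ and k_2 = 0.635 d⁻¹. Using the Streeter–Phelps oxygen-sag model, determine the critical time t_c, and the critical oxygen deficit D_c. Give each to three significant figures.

t_c ≈ 2.03 d; D_c ≈ 6.91 mg/L

t_c = [1/(k_2−k_d)] ln[(k_2/k_d)(1 − D₀(k_2−k_d)/(k_d L₀))]
= [1/(0.635−0.356)] ln[(0.635/0.356)(1 − 0.371×0.2790/(0.356×25.4))]
= (1/0.2790) ln[1.784 × 0.9886] = 3.584 × ln(1.763) = 3.584 × 0.5672 = 2.033 d.
L(t_c) = L₀ e^(−k_d t_c) = 25.4 × 0.4849 = 12.32 mg/L, and at the critical point k_2 D_c = k_d L, so D_c = (0.356/0.635) × 12.32 = 6.906 mg/L.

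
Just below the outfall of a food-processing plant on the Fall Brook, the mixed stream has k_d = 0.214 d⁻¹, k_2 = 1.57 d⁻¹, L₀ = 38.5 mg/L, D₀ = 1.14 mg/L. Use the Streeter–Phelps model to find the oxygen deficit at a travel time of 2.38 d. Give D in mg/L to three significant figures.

k_d L₀/(k_2−k_d) = 0.214×38.5/(1.57−0.214) = 8.239/1.356 = 6.076 mg/L.
e^(−k_d t) = e^(−0.214×2.380) = 0.6009; e^(−k_2 t) = e^(−1.57×2.380) = 0.02384.
D = 6.076 × (0.6009 − 0.02384) + 1.14 × 0.02384 = 3.506 + 0.02717 = 3.533 mg/L.

D ≈ 3.53 mg/L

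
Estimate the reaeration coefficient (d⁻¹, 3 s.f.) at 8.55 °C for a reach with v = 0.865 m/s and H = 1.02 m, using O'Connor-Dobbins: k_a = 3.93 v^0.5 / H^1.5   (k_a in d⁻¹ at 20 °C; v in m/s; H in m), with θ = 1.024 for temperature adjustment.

k_a ≈ 2.70 d⁻¹

k_a(20) = 3.93 × 0.865^0.5 / 1.02^1.5 = 3.93 × 0.9301 / 1.030 = 3.548 d⁻¹.
k_a(8.55) = 3.548 × 1.024^(8.55−20) = 3.548 × 0.7622 = 2.704 d⁻¹.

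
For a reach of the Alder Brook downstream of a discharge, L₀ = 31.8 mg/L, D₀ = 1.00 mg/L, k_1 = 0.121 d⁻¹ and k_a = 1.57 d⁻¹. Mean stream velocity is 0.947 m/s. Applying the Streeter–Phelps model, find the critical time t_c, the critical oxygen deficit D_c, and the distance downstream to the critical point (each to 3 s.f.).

t_c ≈ 1.44 d; D_c ≈ 2.06 mg/L; x_c ≈ 118 km

At the critical point dD/dt = 0, so k_1 L₀ e^(−k_1 t) = k_a D. Substituting D(t) from the Streeter–Phelps equation and solving for t gives
t_c = ln[(k_a/k_1)(1 − D₀(k_a−k_1)/(k_1 L₀))] / (k_a−k_1).
Here k_a−k_1 = 1.449 d⁻¹ and 1 − D₀(k_a−k_1)/(k_1 L₀) = 1 − 1.00×1.449/(0.121×31.8) = 0.6234, so
t_c = ln(12.98 × 0.6234) / 1.449 = 2.091 / 1.449 = 1.443 d.
L(t_c) = L₀ e^(−k_1 t_c) = 31.8 × 0.8398 = 26.71 mg/L, and at the critical point k_a D_c = k_1 L, so D_c = (0.121/1.57) × 26.71 = 2.058 mg/L.
x_c = v t_c = 0.947 m/s × 1.443 d × 86400 s/d = 118000 m ≈ 118 km.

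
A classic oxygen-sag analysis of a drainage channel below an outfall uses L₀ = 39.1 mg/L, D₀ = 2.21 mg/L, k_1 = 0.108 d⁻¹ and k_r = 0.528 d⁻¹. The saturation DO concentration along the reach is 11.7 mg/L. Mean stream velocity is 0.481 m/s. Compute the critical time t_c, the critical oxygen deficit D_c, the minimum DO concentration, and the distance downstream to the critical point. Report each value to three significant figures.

t_c ≈ 3.19 d; D_c ≈ 5.67 mg/L; min DO ≈ 6.03 mg/L; x_c ≈ 132 km

At the critical point dD/dt = 0, so k_1 L₀ e^(−k_1 t) = k_r D. Substituting D(t) from the Streeter–Phelps equation and solving for t gives
t_c = ln[(k_r/k_1)(1 − D₀(k_r−k_1)/(k_1 L₀))] / (k_r−k_1).
Here k_r−k_1 = 0.4200 d⁻¹ and 1 − D₀(k_r−k_1)/(k_1 L₀) = 1 − 2.21×0.4200/(0.108×39.1) = 0.7802, so
t_c = ln(4.889 × 0.7802) / 0.4200 = 1.339 / 0.4200 = 3.188 d.
D_c = (k_1/k_r) L₀ e^(−k_1 t_c) = (0.108/0.528) × 39.1 × e^(−0.108×3.188) = 0.2045 × 39.1 × 0.7088 = 5.668 mg/L.
Minimum DO = C_s − D_c = 11.7 − 5.668 = 6.032 mg/L.
x_c = v t_c = 0.481 m/s × 3.188 d × 86400 s/d = 132500 m ≈ 132 km.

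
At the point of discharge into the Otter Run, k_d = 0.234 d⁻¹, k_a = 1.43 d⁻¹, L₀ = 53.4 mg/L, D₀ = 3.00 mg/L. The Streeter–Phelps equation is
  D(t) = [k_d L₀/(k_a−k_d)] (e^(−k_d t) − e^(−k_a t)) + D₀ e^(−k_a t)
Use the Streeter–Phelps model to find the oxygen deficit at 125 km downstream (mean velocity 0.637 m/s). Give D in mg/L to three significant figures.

Travel time t = x/v = 125 km / (0.637 m/s) = 125000 m / 0.637 m/s = 196200 s = 2.271 d.
k_d L₀/(k_a−k_d) = 0.234×53.4/(1.43−0.234) = 12.50/1.196 = 10.45 mg/L.
e^(−k_d t) = e^(−0.234×2.271) = 0.5877; e^(−k_a t) = e^(−1.43×2.271) = 0.03886.
D = 10.45 × (0.5877 − 0.03886) + 3.00 × 0.03886 = 5.735 + 0.1166 = 5.851 mg/L.

D ≈ 5.85 mg/L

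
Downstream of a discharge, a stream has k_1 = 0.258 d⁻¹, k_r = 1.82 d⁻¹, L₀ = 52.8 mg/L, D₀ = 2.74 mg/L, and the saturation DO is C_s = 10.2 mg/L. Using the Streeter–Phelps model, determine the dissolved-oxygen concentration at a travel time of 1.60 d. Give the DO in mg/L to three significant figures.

DO ≈ 4.75 mg/L

k_1 L₀/(k_r−k_1) = 0.258×52.8/(1.82−0.258) = 13.62/1.562 = 8.721 mg/L.
e^(−k_1 t) = e^(−0.258×1.600) = 0.6618; e^(−k_r t) = e^(−1.82×1.600) = 0.05437.
D = 8.721 × (0.6618 − 0.05437) + 2.74 × 0.05437 = 5.297 + 0.1490 = 5.446 mg/L.
DO = C_s − D = 10.2 − 5.446 = 4.754 mg/L.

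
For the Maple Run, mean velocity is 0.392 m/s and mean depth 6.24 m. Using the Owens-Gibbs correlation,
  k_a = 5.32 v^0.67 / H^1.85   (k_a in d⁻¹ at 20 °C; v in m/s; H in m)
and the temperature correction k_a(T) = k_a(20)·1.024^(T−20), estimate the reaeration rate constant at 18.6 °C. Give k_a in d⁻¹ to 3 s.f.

k_a(20) = 5.32 × 0.392^0.67 / 6.24^1.85 = 5.32 × 0.5340 / 29.59 = 0.09601 d⁻¹.
k_a(18.6) = 0.09601 × 1.024^(18.6−20) = 0.09601 × 0.9673 = 0.09288 d⁻¹.

k_a ≈ 0.0929 d⁻¹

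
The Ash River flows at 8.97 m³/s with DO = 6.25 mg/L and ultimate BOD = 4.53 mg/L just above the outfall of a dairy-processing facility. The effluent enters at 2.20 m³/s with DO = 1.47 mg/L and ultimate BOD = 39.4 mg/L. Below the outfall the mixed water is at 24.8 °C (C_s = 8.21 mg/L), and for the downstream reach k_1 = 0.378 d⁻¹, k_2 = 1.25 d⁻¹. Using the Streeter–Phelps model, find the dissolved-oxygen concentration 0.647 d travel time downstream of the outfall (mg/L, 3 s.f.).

Mixed DO = (8.97×6.25 + 2.20×1.47)/(8.97+2.20) = 59.30/11.17 = 5.309 mg/L.
Mixed L₀ = (8.97×4.53 + 2.20×39.4)/(11.17) = 127.3/11.17 = 11.40 mg/L.
Initial deficit D₀ = C_s − DO₀ = 8.21 − 5.309 = 2.901 mg/L.
D(0.647) = [0.378×11.40/(1.25−0.378)](e^(−0.378×0.647) − e^(−1.25×0.647)) + 2.901 e^(−1.25×0.647)
= 4.941 × (0.7830 − 0.4454) + 2.901 × 0.4454 = 2.961 mg/L.
DO = 8.21 − 2.961 = 5.249 mg/L.

DO ≈ 5.25 mg/L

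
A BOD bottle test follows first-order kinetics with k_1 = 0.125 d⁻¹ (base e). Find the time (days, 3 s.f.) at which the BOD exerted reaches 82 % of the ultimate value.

y/L₀ = 1 − e^(−k_1 t) = 0.82 ⇒ e^(−k_1 t) = 0.180
t = −ln(0.180) / 0.125 = 1.715 / 0.125 = 13.72 d.

t ≈ 13.7 d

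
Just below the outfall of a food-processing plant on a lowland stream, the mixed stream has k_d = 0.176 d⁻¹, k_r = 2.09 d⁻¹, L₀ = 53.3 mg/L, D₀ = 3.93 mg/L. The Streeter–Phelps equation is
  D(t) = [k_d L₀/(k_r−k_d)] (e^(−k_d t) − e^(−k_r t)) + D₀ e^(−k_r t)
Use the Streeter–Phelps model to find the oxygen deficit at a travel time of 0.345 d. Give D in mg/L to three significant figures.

k_d L₀/(k_r−k_d) = 0.176×53.3/(2.09−0.176) = 9.381/1.914 = 4.901 mg/L.
e^(−k_d t) = e^(−0.176×0.3450) = 0.9411; e^(−k_r t) = e^(−2.09×0.3450) = 0.4862.
D = 4.901 × (0.9411 − 0.4862) + 3.93 × 0.4862 = 2.229 + 1.911 = 4.140 mg/L.

D ≈ 4.14 mg/L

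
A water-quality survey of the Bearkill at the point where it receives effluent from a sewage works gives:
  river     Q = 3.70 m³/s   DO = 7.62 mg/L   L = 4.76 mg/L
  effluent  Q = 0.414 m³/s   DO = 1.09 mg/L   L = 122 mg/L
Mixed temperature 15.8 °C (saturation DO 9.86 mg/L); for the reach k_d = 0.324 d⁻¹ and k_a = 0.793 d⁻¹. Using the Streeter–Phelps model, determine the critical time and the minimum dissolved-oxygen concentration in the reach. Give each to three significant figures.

Mixed DO = (3.70×7.62 + 0.414×1.09)/(3.70+0.414) = 28.65/4.114 = 6.963 mg/L.
Mixed L₀ = (3.70×4.76 + 0.414×122)/(4.114) = 68.12/4.114 = 16.56 mg/L.
Initial deficit D₀ = C_s − DO₀ = 9.86 − 6.963 = 2.897 mg/L.
t_c = (1/0.4690) ln[(0.793/0.324)(1 − 2.897×0.4690/(0.324×16.56))] = 2.132 × ln(1.828) = 1.286 d.
D_c = (0.324/0.793) × 16.56 × e^(−0.324×1.286) = 0.4086 × 16.56 × 0.6593 = 4.460 mg/L.
Minimum DO = 9.86 − 4.460 = 5.400 mg/L.

t_c ≈ 1.29 d; minimum DO ≈ 5.40 mg/L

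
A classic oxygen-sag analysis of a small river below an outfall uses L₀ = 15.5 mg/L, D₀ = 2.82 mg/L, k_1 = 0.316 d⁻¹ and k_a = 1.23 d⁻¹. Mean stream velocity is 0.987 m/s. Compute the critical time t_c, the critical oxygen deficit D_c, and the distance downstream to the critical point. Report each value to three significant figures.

t_c ≈ 0.670 d; D_c ≈ 3.22 mg/L; x_c ≈ 57.1 km

At the critical point dD/dt = 0, so k_1 L₀ e^(−k_1 t) = k_a D. Substituting D(t) from the Streeter–Phelps equation and solving for t gives
t_c = ln[(k_a/k_1)(1 − D₀(k_a−k_1)/(k_1 L₀))] / (k_a−k_1).
Here k_a−k_1 = 0.9140 d⁻¹ and 1 − D₀(k_a−k_1)/(k_1 L₀) = 1 − 2.82×0.9140/(0.316×15.5) = 0.4738, so
t_c = ln(3.892 × 0.4738) / 0.9140 = 0.6120 / 0.9140 = 0.6696 d.
L(t_c) = L₀ e^(−k_1 t_c) = 15.5 × 0.8093 = 12.54 mg/L, and at the critical point k_a D_c = k_1 L, so D_c = (0.316/1.23) × 12.54 = 3.223 mg/L.
x_c = v t_c = 0.987 m/s × 0.6696 d × 86400 s/d = 57100 m ≈ 57.1 km.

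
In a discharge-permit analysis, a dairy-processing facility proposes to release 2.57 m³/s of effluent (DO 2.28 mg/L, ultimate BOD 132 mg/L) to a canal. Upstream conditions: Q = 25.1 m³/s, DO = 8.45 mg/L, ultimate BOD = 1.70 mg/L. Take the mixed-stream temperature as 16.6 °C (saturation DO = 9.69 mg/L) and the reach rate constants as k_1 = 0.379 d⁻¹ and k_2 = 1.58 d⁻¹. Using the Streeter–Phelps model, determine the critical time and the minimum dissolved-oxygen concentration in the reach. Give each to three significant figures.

t_c ≈ 0.741 d; minimum DO ≈ 7.19 mg/L

Mixed DO = (25.1×8.45 + 2.57×2.28)/(25.1+2.57) = 218.0/27.67 = 7.877 mg/L.
Mixed L₀ = (25.1×1.70 + 2.57×132)/(27.67) = 381.9/27.67 = 13.80 mg/L.
Initial deficit D₀ = C_s − DO₀ = 9.69 − 7.877 = 1.813 mg/L.
t_c = (1/1.201) ln[(1.58/0.379)(1 − 1.813×1.201/(0.379×13.80))] = 0.8326 × ln(2.434) = 0.7405 d.
D_c = (0.379/1.58) × 13.80 × e^(−0.379×0.7405) = 0.2399 × 13.80 × 0.7553 = 2.501 mg/L.
Minimum DO = 9.69 − 2.501 = 7.189 mg/L.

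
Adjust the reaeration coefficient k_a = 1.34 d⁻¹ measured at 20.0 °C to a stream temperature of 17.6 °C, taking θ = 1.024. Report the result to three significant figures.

k_a(T₂) = k_a(T₁) · θ^(T₂−T₁) = 1.34 × 1.024^(17.6−20.0)
= 1.34 × 1.024^-2.40 = 1.34 × 0.9447 = 1.266 d⁻¹.

k_a ≈ 1.27 d⁻¹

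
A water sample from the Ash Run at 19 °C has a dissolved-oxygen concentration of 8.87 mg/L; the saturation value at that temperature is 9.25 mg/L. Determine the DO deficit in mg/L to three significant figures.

D = C_s − C = 9.25 − 8.87 = 0.380 mg/L.

D ≈ 0.380 mg/L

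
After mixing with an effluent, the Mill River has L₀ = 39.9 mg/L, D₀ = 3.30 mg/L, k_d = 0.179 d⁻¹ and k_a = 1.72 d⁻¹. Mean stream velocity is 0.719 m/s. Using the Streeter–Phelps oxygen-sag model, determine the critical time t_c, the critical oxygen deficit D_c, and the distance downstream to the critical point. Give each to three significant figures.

At the critical point dD/dt = 0, so k_d L₀ e^(−k_d t) = k_a D. Substituting D(t) from the Streeter–Phelps equation and solving for t gives
t_c = ln[(k_a/k_d)(1 − D₀(k_a−k_d)/(k_d L₀))] / (k_a−k_d).
Here k_a−k_d = 1.541 d⁻¹ and 1 − D₀(k_a−k_d)/(k_d L₀) = 1 − 3.30×1.541/(0.179×39.9) = 0.2880, so
t_c = ln(9.609 × 0.2880) / 1.541 = 1.018 / 1.541 = 0.6605 d.
L(t_c) = L₀ e^(−k_d t_c) = 39.9 × 0.8885 = 35.45 mg/L, and at the critical point k_a D_c = k_d L, so D_c = (0.179/1.72) × 35.45 = 3.689 mg/L.
x_c = v t_c = 0.719 m/s × 0.6605 d × 86400 s/d = 41030 m ≈ 41.0 km.

t_c ≈ 0.661 d; D_c ≈ 3.69 mg/L; x_c ≈ 41.0 km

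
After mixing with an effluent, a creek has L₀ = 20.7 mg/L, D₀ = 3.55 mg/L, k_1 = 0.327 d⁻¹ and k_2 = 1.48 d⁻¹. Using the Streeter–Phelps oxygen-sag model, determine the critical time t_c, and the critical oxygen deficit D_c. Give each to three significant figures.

t_c ≈ 0.505 d; D_c ≈ 3.88 mg/L

t_c = [1/(k_2−k_1)] ln[(k_2/k_1)(1 − D₀(k_2−k_1)/(k_1 L₀))]
= [1/(1.48−0.327)] ln[(1.48/0.327)(1 − 3.55×1.153/(0.327×20.7))]
= (1/1.153) ln[4.526 × 0.3953] = 0.8673 × ln(1.789) = 0.8673 × 0.5817 = 0.5045 d.
D_c = (k_1/k_2) L₀ e^(−k_1 t_c) = (0.327/1.48) × 20.7 × e^(−0.327×0.5045) = 0.2209 × 20.7 × 0.8479 = 3.878 mg/L.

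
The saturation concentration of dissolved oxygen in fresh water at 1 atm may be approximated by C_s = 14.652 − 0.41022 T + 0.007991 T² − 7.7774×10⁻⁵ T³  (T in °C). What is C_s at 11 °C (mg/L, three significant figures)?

C_s = 14.652 − 0.41022×11 + 0.007991×11² − 7.7774×10⁻⁵×11³ = 11.00 mg/L.

C_s ≈ 11.0 mg/L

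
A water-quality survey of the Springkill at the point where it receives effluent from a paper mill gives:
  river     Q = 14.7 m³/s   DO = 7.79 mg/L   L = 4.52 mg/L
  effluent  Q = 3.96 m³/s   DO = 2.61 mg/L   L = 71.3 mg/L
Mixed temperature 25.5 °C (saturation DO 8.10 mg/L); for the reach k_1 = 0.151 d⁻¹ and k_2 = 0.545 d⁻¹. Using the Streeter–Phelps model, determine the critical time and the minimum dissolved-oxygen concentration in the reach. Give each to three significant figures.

t_c ≈ 2.70 d; minimum DO ≈ 4.66 mg/L

Mixed DO = (14.7×7.79 + 3.96×2.61)/(14.7+3.96) = 124.8/18.66 = 6.691 mg/L.
Mixed L₀ = (14.7×4.52 + 3.96×71.3)/(18.66) = 348.8/18.66 = 18.69 mg/L.
Initial deficit D₀ = C_s − DO₀ = 8.10 − 6.691 = 1.409 mg/L.
t_c = (1/0.3940) ln[(0.545/0.151)(1 − 1.409×0.3940/(0.151×18.69))] = 2.538 × ln(2.899) = 2.702 d.
D_c = (0.151/0.545) × 18.69 × e^(−0.151×2.702) = 0.2771 × 18.69 × 0.6650 = 3.444 mg/L.
Minimum DO = 8.10 − 3.444 = 4.656 mg/L.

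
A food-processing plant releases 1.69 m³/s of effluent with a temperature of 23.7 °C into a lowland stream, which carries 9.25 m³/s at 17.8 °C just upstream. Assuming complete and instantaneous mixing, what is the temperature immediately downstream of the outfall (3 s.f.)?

Flow-weighted mixing: C = (Q_r C_r + Q_w C_w)/(Q_r + Q_w)
= (9.25×17.8 + 1.69×23.7)/(9.25 + 1.69) = 204.7/10.94 = 18.71 °C.

18.7 °C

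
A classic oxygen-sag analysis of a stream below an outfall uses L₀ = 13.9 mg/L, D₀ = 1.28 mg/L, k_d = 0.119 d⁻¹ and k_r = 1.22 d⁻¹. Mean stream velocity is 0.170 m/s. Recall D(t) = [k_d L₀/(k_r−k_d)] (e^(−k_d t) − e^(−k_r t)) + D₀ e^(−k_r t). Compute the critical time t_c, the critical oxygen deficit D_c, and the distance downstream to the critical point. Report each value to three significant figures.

t_c ≈ 0.379 d; D_c ≈ 1.30 mg/L; x_c ≈ 5.56 km

t_c = [1/(k_r−k_d)] ln[(k_r/k_d)(1 − D₀(k_r−k_d)/(k_d L₀))]
= [1/(1.22−0.119)] ln[(1.22/0.119)(1 − 1.28×1.101/(0.119×13.9))]
= (1/1.101) ln[10.25 × 0.1480] = 0.9083 × ln(1.517) = 0.9083 × 0.4170 = 0.3787 d.
L(t_c) = L₀ e^(−k_d t_c) = 13.9 × 0.9559 = 13.29 mg/L, and at the critical point k_r D_c = k_d L, so D_c = (0.119/1.22) × 13.29 = 1.296 mg/L.
x_c = v t_c = 0.170 m/s × 0.3787 d × 86400 s/d = 5563 m ≈ 5.56 km.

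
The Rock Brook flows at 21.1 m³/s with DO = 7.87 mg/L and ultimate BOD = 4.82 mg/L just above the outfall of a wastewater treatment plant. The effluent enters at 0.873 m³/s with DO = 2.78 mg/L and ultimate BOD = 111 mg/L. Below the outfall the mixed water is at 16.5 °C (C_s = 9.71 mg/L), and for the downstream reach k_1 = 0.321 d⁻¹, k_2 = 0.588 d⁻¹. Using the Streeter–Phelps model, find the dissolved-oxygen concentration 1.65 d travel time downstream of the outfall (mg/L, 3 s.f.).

DO ≈ 6.66 mg/L

Mixed DO = (21.1×7.87 + 0.873×2.78)/(21.1+0.873) = 168.5/21.97 = 7.668 mg/L.
Mixed L₀ = (21.1×4.82 + 0.873×111)/(21.97) = 198.6/21.97 = 9.039 mg/L.
Initial deficit D₀ = C_s − DO₀ = 9.71 − 7.668 = 2.042 mg/L.
D(1.65) = [0.321×9.039/(0.588−0.321)](e^(−0.321×1.65) − e^(−0.588×1.65)) + 2.042 e^(−0.588×1.65)
= 10.87 × (0.5888 − 0.3790) + 2.042 × 0.3790 = 3.054 mg/L.
DO = 9.71 − 3.054 = 6.656 mg/L.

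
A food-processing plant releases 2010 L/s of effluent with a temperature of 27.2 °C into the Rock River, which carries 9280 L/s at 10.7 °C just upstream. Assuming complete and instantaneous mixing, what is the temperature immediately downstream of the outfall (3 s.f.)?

Flow-weighted mixing: C = (Q_r C_r + Q_w C_w)/(Q_r + Q_w)
= (9280×10.7 + 2010×27.2)/(9280 + 2010) = 154000/11290 = 13.64 °C.

13.6 °C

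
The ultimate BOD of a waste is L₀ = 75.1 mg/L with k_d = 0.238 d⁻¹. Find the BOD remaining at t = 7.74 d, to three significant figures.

L ≈ 11.9 mg/L

L_t = L₀ e^(−k_d t) = 75.1 × e^(−0.238×7.74) = 75.1 × 0.1585 = 11.90 mg/L.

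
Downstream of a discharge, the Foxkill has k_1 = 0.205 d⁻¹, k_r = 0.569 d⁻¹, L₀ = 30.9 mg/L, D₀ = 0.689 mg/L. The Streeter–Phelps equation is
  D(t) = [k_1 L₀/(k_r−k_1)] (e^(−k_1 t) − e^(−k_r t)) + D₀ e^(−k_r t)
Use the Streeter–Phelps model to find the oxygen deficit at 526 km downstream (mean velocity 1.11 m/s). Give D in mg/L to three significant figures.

Travel time t = x/v = 526 km / (1.11 m/s) = 526000 m / 1.11 m/s = 473900 s = 5.485 d.
k_1 L₀/(k_r−k_1) = 0.205×30.9/(0.569−0.205) = 6.334/0.3640 = 17.40 mg/L.
e^(−k_1 t) = e^(−0.205×5.485) = 0.3249; e^(−k_r t) = e^(−0.569×5.485) = 0.04412.
D = 17.40 × (0.3249 − 0.04412) + 0.689 × 0.04412 = 4.886 + 0.03040 = 4.916 mg/L.

D ≈ 4.92 mg/L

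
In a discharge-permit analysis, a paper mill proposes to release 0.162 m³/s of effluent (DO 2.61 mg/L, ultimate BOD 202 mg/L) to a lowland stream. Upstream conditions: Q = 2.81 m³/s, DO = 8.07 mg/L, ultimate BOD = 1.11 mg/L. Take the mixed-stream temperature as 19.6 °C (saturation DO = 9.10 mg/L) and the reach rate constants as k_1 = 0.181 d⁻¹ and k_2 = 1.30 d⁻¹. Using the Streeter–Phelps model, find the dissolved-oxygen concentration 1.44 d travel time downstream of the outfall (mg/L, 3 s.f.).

Mixed DO = (2.81×8.07 + 0.162×2.61)/(2.81+0.162) = 23.10/2.972 = 7.772 mg/L.
Mixed L₀ = (2.81×1.11 + 0.162×202)/(2.972) = 35.84/2.972 = 12.06 mg/L.
Initial deficit D₀ = C_s − DO₀ = 9.10 − 7.772 = 1.328 mg/L.
D(1.44) = [0.181×12.06/(1.30−0.181)](e^(−0.181×1.44) − e^(−1.30×1.44)) + 1.328 e^(−1.30×1.44)
= 1.951 × (0.7706 − 0.1538) + 1.328 × 0.1538 = 1.407 mg/L.
DO = 9.10 − 1.407 = 7.693 mg/L.

DO ≈ 7.69 mg/L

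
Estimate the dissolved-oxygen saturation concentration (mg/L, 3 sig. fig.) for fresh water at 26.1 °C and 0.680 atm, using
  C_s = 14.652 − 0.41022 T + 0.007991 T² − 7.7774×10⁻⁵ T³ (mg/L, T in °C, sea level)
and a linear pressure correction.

C_s ≈ 5.44 mg/L

At sea level: C_s = 14.652 − 0.41022×26.1 + 0.007991×26.1² − 7.7774×10⁻⁵×26.1³ = 8.006 mg/L.
Pressure correction: C_s' = 8.006 × 0.680 = 5.444 mg/L.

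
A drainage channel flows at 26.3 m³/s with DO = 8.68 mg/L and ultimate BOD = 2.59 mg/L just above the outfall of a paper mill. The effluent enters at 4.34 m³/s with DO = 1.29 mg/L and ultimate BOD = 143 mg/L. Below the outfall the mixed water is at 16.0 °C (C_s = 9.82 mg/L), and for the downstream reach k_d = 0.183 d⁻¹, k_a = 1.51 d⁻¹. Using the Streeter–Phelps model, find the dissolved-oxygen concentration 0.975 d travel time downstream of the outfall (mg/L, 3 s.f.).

Mixed DO = (26.3×8.68 + 4.34×1.29)/(26.3+4.34) = 233.9/30.64 = 7.633 mg/L.
Mixed L₀ = (26.3×2.59 + 4.34×143)/(30.64) = 688.7/30.64 = 22.48 mg/L.
Initial deficit D₀ = C_s − DO₀ = 9.82 − 7.633 = 2.187 mg/L.
D(0.975) = [0.183×22.48/(1.51−0.183)](e^(−0.183×0.975) − e^(−1.51×0.975)) + 2.187 e^(−1.51×0.975)
= 3.100 × (0.8366 − 0.2294) + 2.187 × 0.2294 = 2.384 mg/L.
DO = 9.82 − 2.384 = 7.436 mg/L.

DO ≈ 7.44 mg/L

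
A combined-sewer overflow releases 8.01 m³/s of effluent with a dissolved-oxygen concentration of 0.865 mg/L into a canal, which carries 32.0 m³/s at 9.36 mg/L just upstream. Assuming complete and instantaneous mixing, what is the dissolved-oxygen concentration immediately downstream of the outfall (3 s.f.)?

Flow-weighted mixing: C = (Q_r C_r + Q_w C_w)/(Q_r + Q_w)
= (32.0×9.36 + 8.01×0.865)/(32.0 + 8.01) = 306.4/40.01 = 7.659 mg/L.

7.66 mg/L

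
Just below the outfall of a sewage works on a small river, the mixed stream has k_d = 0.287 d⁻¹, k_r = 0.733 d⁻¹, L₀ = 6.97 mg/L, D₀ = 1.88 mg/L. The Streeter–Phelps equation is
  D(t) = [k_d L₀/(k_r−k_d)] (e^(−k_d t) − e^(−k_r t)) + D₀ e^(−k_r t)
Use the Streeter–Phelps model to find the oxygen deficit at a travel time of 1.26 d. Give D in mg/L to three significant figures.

D ≈ 2.09 mg/L

k_d L₀/(k_r−k_d) = 0.287×6.97/(0.733−0.287) = 2.000/0.4460 = 4.485 mg/L.
e^(−k_d t) = e^(−0.287×1.260) = 0.6965; e^(−k_r t) = e^(−0.733×1.260) = 0.3971.
D = 4.485 × (0.6965 − 0.3971) + 1.88 × 0.3971 = 1.343 + 0.7465 = 2.090 mg/L.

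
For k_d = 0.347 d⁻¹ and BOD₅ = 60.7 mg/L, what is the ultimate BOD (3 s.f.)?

BOD₅ = L₀(1 − e^(−5k_d)) ⇒ L₀ = BOD₅ / (1 − e^(−5×0.347))
= 60.7 / (1 − 0.1764) = 60.7 / 0.8236 = 73.70 mg/L.

L₀ ≈ 73.7 mg/L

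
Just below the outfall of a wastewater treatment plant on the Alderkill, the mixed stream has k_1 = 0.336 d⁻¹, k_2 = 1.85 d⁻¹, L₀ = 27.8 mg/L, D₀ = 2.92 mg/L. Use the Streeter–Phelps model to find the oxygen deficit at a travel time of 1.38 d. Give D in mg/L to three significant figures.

D ≈ 3.63 mg/L

k_1 L₀/(k_2−k_1) = 0.336×27.8/(1.85−0.336) = 9.341/1.514 = 6.170 mg/L.
e^(−k_1 t) = e^(−0.336×1.380) = 0.6290; e^(−k_2 t) = e^(−1.85×1.380) = 0.07785.
D = 6.170 × (0.6290 − 0.07785) + 2.92 × 0.07785 = 3.400 + 0.2273 = 3.627 mg/L.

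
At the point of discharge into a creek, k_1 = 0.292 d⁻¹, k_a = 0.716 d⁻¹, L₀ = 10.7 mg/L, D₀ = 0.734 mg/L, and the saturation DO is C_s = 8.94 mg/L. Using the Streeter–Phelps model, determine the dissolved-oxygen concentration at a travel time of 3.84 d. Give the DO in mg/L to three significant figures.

k_1 L₀/(k_a−k_1) = 0.292×10.7/(0.716−0.292) = 3.124/0.4240 = 7.369 mg/L.
e^(−k_1 t) = e^(−0.292×3.840) = 0.3259; e^(−k_a t) = e^(−0.716×3.840) = 0.06396.
D = 7.369 × (0.3259 − 0.06396) + 0.734 × 0.06396 = 1.930 + 0.04695 = 1.977 mg/L.
DO = C_s − D = 8.94 − 1.977 = 6.963 mg/L.

DO ≈ 6.96 mg/L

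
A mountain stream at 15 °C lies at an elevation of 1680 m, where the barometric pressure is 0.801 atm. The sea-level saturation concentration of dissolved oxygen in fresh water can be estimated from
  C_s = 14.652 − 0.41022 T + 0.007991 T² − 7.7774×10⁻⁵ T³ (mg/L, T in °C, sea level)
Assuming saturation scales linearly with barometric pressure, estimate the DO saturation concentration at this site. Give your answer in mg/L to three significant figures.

At sea level: C_s = 14.652 − 0.41022×15 + 0.007991×15² − 7.7774×10⁻⁵×15³ = 10.03 mg/L.
Pressure correction: C_s' = 10.03 × 0.801 = 8.037 mg/L.

C_s ≈ 8.04 mg/L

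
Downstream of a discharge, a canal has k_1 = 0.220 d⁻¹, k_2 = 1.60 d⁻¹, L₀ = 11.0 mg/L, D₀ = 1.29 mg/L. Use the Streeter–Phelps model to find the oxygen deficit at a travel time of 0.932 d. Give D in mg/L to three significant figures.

D ≈ 1.32 mg/L

k_1 L₀/(k_2−k_1) = 0.220×11.0/(1.60−0.220) = 2.420/1.380 = 1.754 mg/L.
e^(−k_1 t) = e^(−0.220×0.9320) = 0.8146; e^(−k_2 t) = e^(−1.60×0.9320) = 0.2251.
D = 1.754 × (0.8146 − 0.2251) + 1.29 × 0.2251 = 1.034 + 0.2904 = 1.324 mg/L.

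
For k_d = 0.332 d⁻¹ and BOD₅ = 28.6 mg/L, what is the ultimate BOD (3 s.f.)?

L₀ ≈ 35.3 mg/L

BOD₅ = L₀(1 − e^(−5k_d)) ⇒ L₀ = BOD₅ / (1 − e^(−5×0.332))
= 28.6 / (1 − 0.1901) = 28.6 / 0.8099 = 35.31 mg/L.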